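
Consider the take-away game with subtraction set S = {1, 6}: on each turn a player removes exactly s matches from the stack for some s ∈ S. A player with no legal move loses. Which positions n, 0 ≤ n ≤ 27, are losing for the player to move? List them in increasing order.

0, 2, 4, 7, 9, 11, 14, 16, 18, 21, 23, 25

G(0) = 0
G(1) = mex{0} = 1
G(2) = mex{1} = 0
G(3) = mex{0} = 1
G(4) = mex{1} = 0
G(5) = mex{0} = 1
G(6) = mex{1,0} = 2
G(7) = mex{2,1} = 0
G(8) = mex{0,0} = 1
G(9) = mex{1,1} = 0
G(10) = mex{0,0} = 1
G(11) = mex{1,1} = 0
G(12) = mex{0,2} = 1
G(13) = mex{1,0} = 2
G(14) = mex{2,1} = 0
G(15) = mex{0,0} = 1
G(16) = mex{1,1} = 0
G(17) = mex{0,0} = 1
G(18) = mex{1,1} = 0
G(19) = mex{0,2} = 1
G(20) = mex{1,0} = 2
G(21) = mex{2,1} = 0
G(22) = mex{0,0} = 1
G(23) = mex{1,1} = 0
G(24) = mex{0,0} = 1
G(25) = mex{1,1} = 0
G(26) = mex{0,2} = 1
G(27) = mex{1,0} = 2
P-positions are exactly the n with G(n) = 0.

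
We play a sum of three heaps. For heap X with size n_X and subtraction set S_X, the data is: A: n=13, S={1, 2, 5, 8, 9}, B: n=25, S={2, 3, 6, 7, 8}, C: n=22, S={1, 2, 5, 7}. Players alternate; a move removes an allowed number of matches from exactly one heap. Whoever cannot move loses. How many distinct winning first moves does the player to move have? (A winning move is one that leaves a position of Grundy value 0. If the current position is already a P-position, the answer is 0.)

4

Heap A, S = {1, 2, 5, 8, 9}:
G(0) = 0
G(1) = mex{0} = 1
G(2) = mex{1,0} = 2
G(3) = mex{2,1} = 0
G(4) = mex{0,2} = 1
G(5) = mex{1,0,0} = 2
G(6) = mex{2,1,1} = 0
G(7) = mex{0,2,2} = 1
G(8) = mex{1,0,0,0} = 2
G(9) = mex{2,1,1,1,0} = 3
G(10) = mex{3,2,2,2,1} = 0
G(11) = mex{0,3,0,0,2} = 1
G(12) = mex{1,0,1,1,0} = 2
G(13) = mex{2,1,2,2,1} = 0
G_A(13) = 0.
Heap B, S = {2, 3, 6, 7, 8}:
G(0) = 0
G(1) = mex{} = 0
G(2) = mex{0} = 1
G(3) = mex{0,0} = 1
G(4) = mex{1,0} = 2
G(5) = mex{1,1} = 0
G(6) = mex{2,1,0} = 3
G(7) = mex{0,2,0,0} = 1
G(8) = mex{3,0,1,0,0} = 2
G(9) = mex{1,3,1,1,0} = 2
G(10) = mex{2,1,2,1,1} = 0
G(11) = mex{2,2,0,2,1} = 3
G(12) = mex{0,2,3,0,2} = 1
G(13) = mex{3,0,1,3,0} = 2
G(14) = mex{1,3,2,1,3} = 0
G(15) = mex{2,1,2,2,1} = 0
G(16) = mex{0,2,0,2,2} = 1
G(17) = mex{0,0,3,0,2} = 1
G(18) = mex{1,0,1,3,0} = 2
G(19) = mex{1,1,2,1,3} = 0
G(20) = mex{2,1,0,2,1} = 3
G(21) = mex{0,2,0,0,2} = 1
G(22) = mex{3,0,1,0,0} = 2
G(23) = mex{1,3,1,1,0} = 2
G(24) = mex{2,1,2,1,1} = 0
G(25) = mex{2,2,0,2,1} = 3
G_B(25) = 3.
Heap C, S = {1, 2, 5, 7}:
G(0) = 0
G(1) = mex{0} = 1
G(2) = mex{1,0} = 2
G(3) = mex{2,1} = 0
G(4) = mex{0,2} = 1
G(5) = mex{1,0,0} = 2
G(6) = mex{2,1,1} = 0
G(7) = mex{0,2,2,0} = 1
G(8) = mex{1,0,0,1} = 2
G(9) = mex{2,1,1,2} = 0
G(10) = mex{0,2,2,0} = 1
G(11) = mex{1,0,0,1} = 2
G(12) = mex{2,1,1,2} = 0
G(13) = mex{0,2,2,0} = 1
G(14) = mex{1,0,0,1} = 2
G(15) = mex{2,1,1,2} = 0
G(16) = mex{0,2,2,0} = 1
G(17) = mex{1,0,0,1} = 2
G(18) = mex{2,1,1,2} = 0
G(19) = mex{0,2,2,0} = 1
G(20) = mex{1,0,0,1} = 2
G(21) = mex{2,1,1,2} = 0
G(22) = mex{0,2,2,0} = 1
G_C(22) = 1.
Combined Grundy value = 0 ⊕ 3 ⊕ 1 = 2.
A winning move leaves total XOR = 0, i.e. changes one component's Grundy value g to g ⊕ X where X is the current total.
Heap A: need g' = 0⊕2 = 2. Options: 13−1→G=2, 13−2→G=1, 13−5→G=2, 13−8→G=2, 13−9→G=1. Hits: 3.
Heap B: need g' = 3⊕2 = 1. Options: 25−2→G=2, 25−3→G=2, 25−6→G=0, 25−7→G=2, 25−8→G=1. Hits: 1.
Heap C: need g' = 1⊕2 = 3. Options: 22−1→G=0, 22−2→G=2, 22−5→G=2, 22−7→G=0. Hits: 0.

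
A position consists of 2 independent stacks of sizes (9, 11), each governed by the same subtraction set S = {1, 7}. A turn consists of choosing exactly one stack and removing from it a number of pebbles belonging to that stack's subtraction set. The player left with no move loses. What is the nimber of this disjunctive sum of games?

All stacks use S = {1, 7}:
G(0) = 0
G(1) = mex{0} = 1
G(2) = mex{1} = 0
G(3) = mex{0} = 1
G(4) = mex{1} = 0
G(5) = mex{0} = 1
G(6) = mex{1} = 0
G(7) = mex{0,0} = 1
G(8) = mex{1,1} = 0
G(9) = mex{0,0} = 1
G(10) = mex{1,1} = 0
G(11) = mex{0,0} = 1
Stack A: G(9) = 1.
Stack B: G(11) = 1.
Combined Grundy value = 1 ⊕ 1 = 0.

0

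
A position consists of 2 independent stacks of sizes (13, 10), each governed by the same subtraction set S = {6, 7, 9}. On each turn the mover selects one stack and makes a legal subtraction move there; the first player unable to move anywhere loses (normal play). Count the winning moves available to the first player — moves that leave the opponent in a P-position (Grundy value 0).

All stacks use S = {6, 7, 9}:
n :  0  1  2  3  4  5  6  7  8  9 10 11 12 13
G :  0  0  0  0  0  0  1  1  1  1  1  1  2  2
Stack A: G(13) = 2.
Stack B: G(10) = 1.
Combined Grundy value = 2 ⊕ 1 = 3.
A winning move leaves total XOR = 0, i.e. changes one component's Grundy value g to g ⊕ X where X is the current total.
Stack A: need g' = 2⊕3 = 1. Options: 13−6→G=1, 13−7→G=1, 13−9→G=0. Hits: 2.
Stack B: need g' = 1⊕3 = 2. Options: 10−6→G=0, 10−7→G=0, 10−9→G=0. Hits: 0.

2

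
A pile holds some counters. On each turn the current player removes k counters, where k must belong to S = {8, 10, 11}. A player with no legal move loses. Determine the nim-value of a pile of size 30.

G(0) = 0
G(1) = mex{} = 0
G(2) = mex{} = 0
G(3) = mex{} = 0
G(4) = mex{} = 0
G(5) = mex{} = 0
G(6) = mex{} = 0
G(7) = mex{} = 0
G(8) = mex{0} = 1
G(9) = mex{0} = 1
G(10) = mex{0,0} = 1
G(11) = mex{0,0,0} = 1
G(12) = mex{0,0,0} = 1
G(13) = mex{0,0,0} = 1
G(14) = mex{0,0,0} = 1
G(15) = mex{0,0,0} = 1
G(16) = mex{1,0,0} = 2
G(17) = mex{1,0,0} = 2
G(18) = mex{1,1,0} = 2
G(19) = mex{1,1,1} = 0
G(20) = mex{1,1,1} = 0
G(21) = mex{1,1,1} = 0
G(22) = mex{1,1,1} = 0
G(23) = mex{1,1,1} = 0
G(24) = mex{2,1,1} = 0
G(25) = mex{2,1,1} = 0
G(26) = mex{2,2,1} = 0
G(27) = mex{0,2,2} = 1
G(28) = mex{0,2,2} = 1
G(29) = mex{0,0,2} = 1
G(30) = mex{0,0,0} = 1

1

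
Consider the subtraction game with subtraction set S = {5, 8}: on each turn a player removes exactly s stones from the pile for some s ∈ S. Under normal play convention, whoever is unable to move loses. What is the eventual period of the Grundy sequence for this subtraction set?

13

G(0) = 0
G(1) = mex{} = 0
G(2) = mex{} = 0
G(3) = mex{} = 0
G(4) = mex{} = 0
G(5) = mex{0} = 1
G(6) = mex{0} = 1
G(7) = mex{0} = 1
G(8) = mex{0,0} = 1
G(9) = mex{0,0} = 1
G(10) = mex{1,0} = 2
G(11) = mex{1,0} = 2
G(12) = mex{1,0} = 2
G(13) = mex{1,1} = 0
G(14) = mex{1,1} = 0
G(15) = mex{2,1} = 0
G(16) = mex{2,1} = 0
G(17) = mex{2,1} = 0
G(18) = mex{0,2} = 1
G(19) = mex{0,2} = 1
G(20) = mex{0,2} = 1
G(21) = mex{0,0} = 1
G(22) = mex{0,0} = 1
G(23) = mex{1,0} = 2
G(24) = mex{1,0} = 2
G(25) = mex{1,0} = 2
G(26) = mex{1,1} = 0
G(27) = mex{1,1} = 0
G(n+13) = G(n) holds for n = 0,…,7 (a full window of length max(S) = 8), so the sequence is purely periodic with period 13.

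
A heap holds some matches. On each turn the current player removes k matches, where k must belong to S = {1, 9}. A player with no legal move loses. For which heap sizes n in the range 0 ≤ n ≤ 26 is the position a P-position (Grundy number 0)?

n :  0  1  2  3  4  5  6  7  8  9 10 11 12 13 14 15 16 17 18 19 20 21 22 23 24 25 26
G :  0  1  0  1  0  1  0  1  0  1  0  1  0  1  0  1  0  1  0  1  0  1  0  1  0  1  0
P-positions are exactly the n with G(n) = 0.

0, 2, 4, 6, 8, 10, 12, 14, 16, 18, 20, 22, 24, 26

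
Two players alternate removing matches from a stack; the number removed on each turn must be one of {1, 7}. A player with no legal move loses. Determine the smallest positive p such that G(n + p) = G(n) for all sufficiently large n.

G(0) = 0
G(1) = mex{0} = 1
G(2) = mex{1} = 0
G(3) = mex{0} = 1
G(4) = mex{1} = 0
G(5) = mex{0} = 1
G(6) = mex{1} = 0
G(7) = mex{0,0} = 1
G(8) = mex{1,1} = 0
G(9) = mex{0,0} = 1
G(10) = mex{1,1} = 0
G(11) = mex{0,0} = 1
G(12) = mex{1,1} = 0
G(13) = mex{0,0} = 1
G(14) = mex{1,1} = 0
G(n+2) = G(n) holds for n = 0,…,6 (a full window of length max(S) = 7), so the sequence is purely periodic with period 2.

2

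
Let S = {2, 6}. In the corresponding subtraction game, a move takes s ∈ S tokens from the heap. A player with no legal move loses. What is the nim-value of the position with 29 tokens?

G(0) = 0
G(1) = mex{} = 0
G(2) = mex{0} = 1
G(3) = mex{0} = 1
G(4) = mex{1} = 0
G(5) = mex{1} = 0
G(6) = mex{0,0} = 1
G(7) = mex{0,0} = 1
G(8) = mex{1,1} = 0
G(9) = mex{1,1} = 0
G(10) = mex{0,0} = 1
G(11) = mex{0,0} = 1
G(12) = mex{1,1} = 0
G(13) = mex{1,1} = 0
G(14) = mex{0,0} = 1
G(15) = mex{0,0} = 1
G(16) = mex{1,1} = 0
G(17) = mex{1,1} = 0
G(18) = mex{0,0} = 1
G(19) = mex{0,0} = 1
G(20) = mex{1,1} = 0
G(21) = mex{1,1} = 0
G(22) = mex{0,0} = 1
G(23) = mex{0,0} = 1
G(24) = mex{1,1} = 0
G(25) = mex{1,1} = 0
G(26) = mex{0,0} = 1
G(27) = mex{0,0} = 1
G(28) = mex{1,1} = 0
G(29) = mex{1,1} = 0

0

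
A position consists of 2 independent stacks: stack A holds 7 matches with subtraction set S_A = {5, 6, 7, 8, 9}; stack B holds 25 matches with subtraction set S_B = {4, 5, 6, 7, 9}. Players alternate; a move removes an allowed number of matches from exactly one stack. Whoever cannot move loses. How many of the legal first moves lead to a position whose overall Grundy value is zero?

Stack A, S = {5, 6, 7, 8, 9}:
G(0) = 0
G(1) = mex{} = 0
G(2) = mex{} = 0
G(3) = mex{} = 0
G(4) = mex{} = 0
G(5) = mex{0} = 1
G(6) = mex{0,0} = 1
G(7) = mex{0,0,0} = 1
G_A(7) = 1.
Stack B, S = {4, 5, 6, 7, 9}:
G(0) = 0
G(1) = mex{} = 0
G(2) = mex{} = 0
G(3) = mex{} = 0
G(4) = mex{0} = 1
G(5) = mex{0,0} = 1
G(6) = mex{0,0,0} = 1
G(7) = mex{0,0,0,0} = 1
G(8) = mex{1,0,0,0} = 2
G(9) = mex{1,1,0,0,0} = 2
G(10) = mex{1,1,1,0,0} = 2
G(11) = mex{1,1,1,1,0} = 2
G(12) = mex{2,1,1,1,0} = 3
G(13) = mex{2,2,1,1,1} = 0
G(14) = mex{2,2,2,1,1} = 0
G(15) = mex{2,2,2,2,1} = 0
G(16) = mex{3,2,2,2,1} = 0
G(17) = mex{0,3,2,2,2} = 1
G(18) = mex{0,0,3,2,2} = 1
G(19) = mex{0,0,0,3,2} = 1
G(20) = mex{0,0,0,0,2} = 1
G(21) = mex{1,0,0,0,3} = 2
G(22) = mex{1,1,0,0,0} = 2
G(23) = mex{1,1,1,0,0} = 2
G(24) = mex{1,1,1,1,0} = 2
G(25) = mex{2,1,1,1,0} = 3
G_B(25) = 3.
Combined Grundy value = 1 ⊕ 3 = 2.
A winning move leaves total XOR = 0, i.e. changes one component's Grundy value g to g ⊕ X where X is the current total.
Stack A: need g' = 1⊕2 = 3. Options: 7−5→G=0, 7−6→G=0, 7−7→G=0. Hits: 0.
Stack B: need g' = 3⊕2 = 1. Options: 25−4→G=2, 25−5→G=1, 25−6→G=1, 25−7→G=1, 25−9→G=0. Hits: 3.

3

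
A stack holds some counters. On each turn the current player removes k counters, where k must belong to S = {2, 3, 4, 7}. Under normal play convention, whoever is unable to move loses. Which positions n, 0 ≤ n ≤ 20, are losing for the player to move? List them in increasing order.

n :  0  1  2  3  4  5  6  7  8  9 10 11 12 13 14 15 16 17 18 19 20
G :  0  0  1  1  2  2  0  3  1  4  2  0  0  1  1  2  2  0  3  1  4
P-positions are exactly the n with G(n) = 0.

0, 1, 6, 11, 12, 17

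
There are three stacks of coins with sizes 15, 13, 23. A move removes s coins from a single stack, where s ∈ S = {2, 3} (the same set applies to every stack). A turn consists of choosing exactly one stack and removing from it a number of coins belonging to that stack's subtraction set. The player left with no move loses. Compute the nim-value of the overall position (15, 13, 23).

0

All stacks use S = {2, 3}:
G(0) = 0
G(1) = mex{} = 0
G(2) = mex{0} = 1
G(3) = mex{0,0} = 1
G(4) = mex{1,0} = 2
G(5) = mex{1,1} = 0
G(6) = mex{2,1} = 0
G(7) = mex{0,2} = 1
G(8) = mex{0,0} = 1
G(9) = mex{1,0} = 2
G(10) = mex{1,1} = 0
G(11) = mex{2,1} = 0
G(12) = mex{0,2} = 1
G(13) = mex{0,0} = 1
G(14) = mex{1,0} = 2
G(15) = mex{1,1} = 0
G(16) = mex{2,1} = 0
G(17) = mex{0,2} = 1
G(18) = mex{0,0} = 1
G(19) = mex{1,0} = 2
G(20) = mex{1,1} = 0
G(21) = mex{2,1} = 0
G(22) = mex{0,2} = 1
G(23) = mex{0,0} = 1
Stack A: G(15) = 0.
Stack B: G(13) = 1.
Stack C: G(23) = 1.
Combined Grundy value = 0 ⊕ 1 ⊕ 1 = 0.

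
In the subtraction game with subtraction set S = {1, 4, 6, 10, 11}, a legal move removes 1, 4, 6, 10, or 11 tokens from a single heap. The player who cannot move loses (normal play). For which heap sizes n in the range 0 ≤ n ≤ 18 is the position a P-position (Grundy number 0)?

0, 2, 5, 7, 14

n :  0  1  2  3  4  5  6  7  8  9 10 11 12 13 14 15 16 17 18
G :  0  1  0  1  2  0  1  0  1  2  3  2  3  4  0  1  2  3  2
P-positions are exactly the n with G(n) = 0.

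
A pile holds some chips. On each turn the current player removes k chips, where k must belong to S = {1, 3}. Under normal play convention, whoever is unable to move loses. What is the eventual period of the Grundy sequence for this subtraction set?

n :  0  1  2  3  4  5  6  7  8  9 10 11 12 13 14
G :  0  1  0  1  0  1  0  1  0  1  0  1  0  1  0
G(n+2) = G(n) holds for n = 0,…,2 (a full window of length max(S) = 3), so the sequence is purely periodic with period 2.

2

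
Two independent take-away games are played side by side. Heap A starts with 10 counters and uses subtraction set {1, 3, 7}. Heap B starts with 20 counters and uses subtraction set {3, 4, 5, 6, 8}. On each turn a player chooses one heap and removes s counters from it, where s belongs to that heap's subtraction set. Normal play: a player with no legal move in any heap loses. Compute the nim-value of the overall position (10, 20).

3

Heap A, S = {1, 3, 7}:
n :  0  1  2  3  4  5  6  7  8  9 10
G :  0  1  0  1  0  1  0  1  0  1  0
G_A(10) = 0.
Heap B, S = {3, 4, 5, 6, 8}:
G(0) = 0
G(1) = mex{} = 0
G(2) = mex{} = 0
G(3) = mex{0} = 1
G(4) = mex{0,0} = 1
G(5) = mex{0,0,0} = 1
G(6) = mex{1,0,0,0} = 2
G(7) = mex{1,1,0,0} = 2
G(8) = mex{1,1,1,0,0} = 2
G(9) = mex{2,1,1,1,0} = 3
G(10) = mex{2,2,1,1,0} = 3
G(11) = mex{2,2,2,1,1} = 0
G(12) = mex{3,2,2,2,1} = 0
G(13) = mex{3,3,2,2,1} = 0
G(14) = mex{0,3,3,2,2} = 1
G(15) = mex{0,0,3,3,2} = 1
G(16) = mex{0,0,0,3,2} = 1
G(17) = mex{1,0,0,0,3} = 2
G(18) = mex{1,1,0,0,3} = 2
G(19) = mex{1,1,1,0,0} = 2
G(20) = mex{2,1,1,1,0} = 3
G_B(20) = 3.
Combined Grundy value = 0 ⊕ 3 = 3.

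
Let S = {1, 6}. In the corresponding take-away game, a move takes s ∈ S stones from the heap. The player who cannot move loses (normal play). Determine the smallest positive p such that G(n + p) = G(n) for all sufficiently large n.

G(0) = 0
G(1) = mex{0} = 1
G(2) = mex{1} = 0
G(3) = mex{0} = 1
G(4) = mex{1} = 0
G(5) = mex{0} = 1
G(6) = mex{1,0} = 2
G(7) = mex{2,1} = 0
G(8) = mex{0,0} = 1
G(9) = mex{1,1} = 0
G(10) = mex{0,0} = 1
G(11) = mex{1,1} = 0
G(12) = mex{0,2} = 1
G(13) = mex{1,0} = 2
G(14) = mex{2,1} = 0
G(15) = mex{0,0} = 1
G(n+7) = G(n) holds for n = 0,…,5 (a full window of length max(S) = 6), so the sequence is purely periodic with period 7.

7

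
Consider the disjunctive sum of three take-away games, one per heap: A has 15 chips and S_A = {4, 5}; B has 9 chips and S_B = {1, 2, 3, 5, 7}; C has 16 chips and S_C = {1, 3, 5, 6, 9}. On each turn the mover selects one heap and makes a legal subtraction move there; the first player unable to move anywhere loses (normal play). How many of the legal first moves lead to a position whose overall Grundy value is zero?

Heap A, S = {4, 5}:
G(0) = 0
G(1) = mex{} = 0
G(2) = mex{} = 0
G(3) = mex{} = 0
G(4) = mex{0} = 1
G(5) = mex{0,0} = 1
G(6) = mex{0,0} = 1
G(7) = mex{0,0} = 1
G(8) = mex{1,0} = 2
G(9) = mex{1,1} = 0
G(10) = mex{1,1} = 0
G(11) = mex{1,1} = 0
G(12) = mex{2,1} = 0
G(13) = mex{0,2} = 1
G(14) = mex{0,0} = 1
G(15) = mex{0,0} = 1
G_A(15) = 1.
Heap B, S = {1, 2, 3, 5, 7}:
n : 0 1 2 3 4 5 6 7 8 9
G : 0 1 2 3 0 1 2 3 0 1
G_B(9) = 1.
Heap C, S = {1, 3, 5, 6, 9}:
G(0) = 0
G(1) = mex{0} = 1
G(2) = mex{1} = 0
G(3) = mex{0,0} = 1
G(4) = mex{1,1} = 0
G(5) = mex{0,0,0} = 1
G(6) = mex{1,1,1,0} = 2
G(7) = mex{2,0,0,1} = 3
G(8) = mex{3,1,1,0} = 2
G(9) = mex{2,2,0,1,0} = 3
G(10) = mex{3,3,1,0,1} = 2
G(11) = mex{2,2,2,1,0} = 3
G(12) = mex{3,3,3,2,1} = 0
G(13) = mex{0,2,2,3,0} = 1
G(14) = mex{1,3,3,2,1} = 0
G(15) = mex{0,0,2,3,2} = 1
G(16) = mex{1,1,3,2,3} = 0
G_C(16) = 0.
Combined Grundy value = 1 ⊕ 1 ⊕ 0 = 0.
A winning move leaves total XOR = 0, i.e. changes one component's Grundy value g to g ⊕ X where X is the current total.
Heap A: target g' = 1⊕0 = 1, but every legal move changes the Grundy value (mex property), so 0 moves.
Heap B: target g' = 1⊕0 = 1, but every legal move changes the Grundy value (mex property), so 0 moves.
Heap C: target g' = 0⊕0 = 0, but every legal move changes the Grundy value (mex property), so 0 moves.

0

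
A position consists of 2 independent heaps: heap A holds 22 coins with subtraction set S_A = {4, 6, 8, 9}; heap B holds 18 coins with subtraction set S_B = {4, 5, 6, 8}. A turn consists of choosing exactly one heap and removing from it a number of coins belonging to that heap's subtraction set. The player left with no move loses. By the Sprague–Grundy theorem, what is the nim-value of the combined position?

Heap A, S = {4, 6, 8, 9}:
n :  0  1  2  3  4  5  6  7  8  9 10 11 12 13 14 15 16 17 18 19 20 21 22
G :  0  0  0  0  1  1  1  1  2  2  2  2  3  0  0  0  0  1  1  1  1  2  2
G_A(22) = 2.
Heap B, S = {4, 5, 6, 8}:
G(0) = 0
G(1) = mex{} = 0
G(2) = mex{} = 0
G(3) = mex{} = 0
G(4) = mex{0} = 1
G(5) = mex{0,0} = 1
G(6) = mex{0,0,0} = 1
G(7) = mex{0,0,0} = 1
G(8) = mex{1,0,0,0} = 2
G(9) = mex{1,1,0,0} = 2
G(10) = mex{1,1,1,0} = 2
G(11) = mex{1,1,1,0} = 2
G(12) = mex{2,1,1,1} = 0
G(13) = mex{2,2,1,1} = 0
G(14) = mex{2,2,2,1} = 0
G(15) = mex{2,2,2,1} = 0
G(16) = mex{0,2,2,2} = 1
G(17) = mex{0,0,2,2} = 1
G(18) = mex{0,0,0,2} = 1
G_B(18) = 1.
Combined Grundy value = 2 ⊕ 1 = 3.

3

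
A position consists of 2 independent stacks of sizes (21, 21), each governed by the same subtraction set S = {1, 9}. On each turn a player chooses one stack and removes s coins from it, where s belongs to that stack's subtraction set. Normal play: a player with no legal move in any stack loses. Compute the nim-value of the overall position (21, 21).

0

All stacks use S = {1, 9}:
G(0) = 0
G(1) = mex{0} = 1
G(2) = mex{1} = 0
G(3) = mex{0} = 1
G(4) = mex{1} = 0
G(5) = mex{0} = 1
G(6) = mex{1} = 0
G(7) = mex{0} = 1
G(8) = mex{1} = 0
G(9) = mex{0,0} = 1
G(10) = mex{1,1} = 0
G(11) = mex{0,0} = 1
G(12) = mex{1,1} = 0
G(13) = mex{0,0} = 1
G(14) = mex{1,1} = 0
G(15) = mex{0,0} = 1
G(16) = mex{1,1} = 0
G(17) = mex{0,0} = 1
G(18) = mex{1,1} = 0
G(19) = mex{0,0} = 1
G(20) = mex{1,1} = 0
G(21) = mex{0,0} = 1
Stack A: G(21) = 1.
Stack B: G(21) = 1.
Combined Grundy value = 1 ⊕ 1 = 0.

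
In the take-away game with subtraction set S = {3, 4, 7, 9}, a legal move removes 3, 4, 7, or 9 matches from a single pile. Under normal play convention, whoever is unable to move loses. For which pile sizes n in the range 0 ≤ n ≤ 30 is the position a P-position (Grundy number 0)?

G(0) = 0
G(1) = mex{} = 0
G(2) = mex{} = 0
G(3) = mex{0} = 1
G(4) = mex{0,0} = 1
G(5) = mex{0,0} = 1
G(6) = mex{1,0} = 2
G(7) = mex{1,1,0} = 2
G(8) = mex{1,1,0} = 2
G(9) = mex{2,1,0,0} = 3
G(10) = mex{2,2,1,0} = 3
G(11) = mex{2,2,1,0} = 3
G(12) = mex{3,2,1,1} = 0
G(13) = mex{3,3,2,1} = 0
G(14) = mex{3,3,2,1} = 0
G(15) = mex{0,3,2,2} = 1
G(16) = mex{0,0,3,2} = 1
G(17) = mex{0,0,3,2} = 1
G(18) = mex{1,0,3,3} = 2
G(19) = mex{1,1,0,3} = 2
G(20) = mex{1,1,0,3} = 2
G(21) = mex{2,1,0,0} = 3
G(22) = mex{2,2,1,0} = 3
G(23) = mex{2,2,1,0} = 3
G(24) = mex{3,2,1,1} = 0
G(25) = mex{3,3,2,1} = 0
G(26) = mex{3,3,2,1} = 0
G(27) = mex{0,3,2,2} = 1
G(28) = mex{0,0,3,2} = 1
G(29) = mex{0,0,3,2} = 1
G(30) = mex{1,0,3,3} = 2
P-positions are exactly the n with G(n) = 0.

0, 1, 2, 12, 13, 14, 24, 25, 26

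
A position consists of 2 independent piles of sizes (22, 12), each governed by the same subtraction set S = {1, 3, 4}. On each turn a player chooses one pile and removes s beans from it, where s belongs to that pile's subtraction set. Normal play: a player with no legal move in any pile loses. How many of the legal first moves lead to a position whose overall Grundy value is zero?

All piles use S = {1, 3, 4}:
G(0) = 0
G(1) = mex{0} = 1
G(2) = mex{1} = 0
G(3) = mex{0,0} = 1
G(4) = mex{1,1,0} = 2
G(5) = mex{2,0,1} = 3
G(6) = mex{3,1,0} = 2
G(7) = mex{2,2,1} = 0
G(8) = mex{0,3,2} = 1
G(9) = mex{1,2,3} = 0
G(10) = mex{0,0,2} = 1
G(11) = mex{1,1,0} = 2
G(12) = mex{2,0,1} = 3
G(13) = mex{3,1,0} = 2
G(14) = mex{2,2,1} = 0
G(15) = mex{0,3,2} = 1
G(16) = mex{1,2,3} = 0
G(17) = mex{0,0,2} = 1
G(18) = mex{1,1,0} = 2
G(19) = mex{2,0,1} = 3
G(20) = mex{3,1,0} = 2
G(21) = mex{2,2,1} = 0
G(22) = mex{0,3,2} = 1
Pile A: G(22) = 1.
Pile B: G(12) = 3.
Combined Grundy value = 1 ⊕ 3 = 2.
A winning move leaves total XOR = 0, i.e. changes one component's Grundy value g to g ⊕ X where X is the current total.
Pile A: need g' = 1⊕2 = 3. Options: 22−1→G=0, 22−3→G=3, 22−4→G=2. Hits: 1.
Pile B: need g' = 3⊕2 = 1. Options: 12−1→G=2, 12−3→G=0, 12−4→G=1. Hits: 1.

2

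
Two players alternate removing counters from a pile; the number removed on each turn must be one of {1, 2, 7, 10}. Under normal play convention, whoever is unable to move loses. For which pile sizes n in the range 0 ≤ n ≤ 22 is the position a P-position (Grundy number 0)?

0, 3, 6, 9, 12, 15, 18, 21

n :  0  1  2  3  4  5  6  7  8  9 10 11 12 13 14 15 16 17 18 19 20 21 22
G :  0  1  2  0  1  2  0  1  2  0  1  2  0  1  2  0  1  2  0  1  2  0  1
P-positions are exactly the n with G(n) = 0.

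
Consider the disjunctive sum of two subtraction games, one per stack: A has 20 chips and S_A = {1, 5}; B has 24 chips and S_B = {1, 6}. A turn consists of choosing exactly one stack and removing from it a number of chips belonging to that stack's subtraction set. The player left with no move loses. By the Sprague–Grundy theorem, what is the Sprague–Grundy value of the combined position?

Stack A, S = {1, 5}:
n :  0  1  2  3  4  5  6  7  8  9 10 11 12 13 14 15 16 17 18 19 20
G :  0  1  0  1  0  1  0  1  0  1  0  1  0  1  0  1  0  1  0  1  0
G_A(20) = 0.
Stack B, S = {1, 6}:
G(0) = 0
G(1) = mex{0} = 1
G(2) = mex{1} = 0
G(3) = mex{0} = 1
G(4) = mex{1} = 0
G(5) = mex{0} = 1
G(6) = mex{1,0} = 2
G(7) = mex{2,1} = 0
G(8) = mex{0,0} = 1
G(9) = mex{1,1} = 0
G(10) = mex{0,0} = 1
G(11) = mex{1,1} = 0
G(12) = mex{0,2} = 1
G(13) = mex{1,0} = 2
G(14) = mex{2,1} = 0
G(15) = mex{0,0} = 1
G(16) = mex{1,1} = 0
G(17) = mex{0,0} = 1
G(18) = mex{1,1} = 0
G(19) = mex{0,2} = 1
G(20) = mex{1,0} = 2
G(21) = mex{2,1} = 0
G(22) = mex{0,0} = 1
G(23) = mex{1,1} = 0
G(24) = mex{0,0} = 1
G_B(24) = 1.
Combined Grundy value = 0 ⊕ 1 = 1.

1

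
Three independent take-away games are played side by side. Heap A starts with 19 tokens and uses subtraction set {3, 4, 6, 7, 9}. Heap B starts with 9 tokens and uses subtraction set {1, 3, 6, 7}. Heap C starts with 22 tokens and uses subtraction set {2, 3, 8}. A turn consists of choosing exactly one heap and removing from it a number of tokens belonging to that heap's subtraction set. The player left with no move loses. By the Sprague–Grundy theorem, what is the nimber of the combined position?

0

Heap A, S = {3, 4, 6, 7, 9}:
G(0) = 0
G(1) = mex{} = 0
G(2) = mex{} = 0
G(3) = mex{0} = 1
G(4) = mex{0,0} = 1
G(5) = mex{0,0} = 1
G(6) = mex{1,0,0} = 2
G(7) = mex{1,1,0,0} = 2
G(8) = mex{1,1,0,0} = 2
G(9) = mex{2,1,1,0,0} = 3
G(10) = mex{2,2,1,1,0} = 3
G(11) = mex{2,2,1,1,0} = 3
G(12) = mex{3,2,2,1,1} = 0
G(13) = mex{3,3,2,2,1} = 0
G(14) = mex{3,3,2,2,1} = 0
G(15) = mex{0,3,3,2,2} = 1
G(16) = mex{0,0,3,3,2} = 1
G(17) = mex{0,0,3,3,2} = 1
G(18) = mex{1,0,0,3,3} = 2
G(19) = mex{1,1,0,0,3} = 2
G_A(19) = 2.
Heap B, S = {1, 3, 6, 7}:
G(0) = 0
G(1) = mex{0} = 1
G(2) = mex{1} = 0
G(3) = mex{0,0} = 1
G(4) = mex{1,1} = 0
G(5) = mex{0,0} = 1
G(6) = mex{1,1,0} = 2
G(7) = mex{2,0,1,0} = 3
G(8) = mex{3,1,0,1} = 2
G(9) = mex{2,2,1,0} = 3
G_B(9) = 3.
Heap C, S = {2, 3, 8}:
G(0) = 0
G(1) = mex{} = 0
G(2) = mex{0} = 1
G(3) = mex{0,0} = 1
G(4) = mex{1,0} = 2
G(5) = mex{1,1} = 0
G(6) = mex{2,1} = 0
G(7) = mex{0,2} = 1
G(8) = mex{0,0,0} = 1
G(9) = mex{1,0,0} = 2
G(10) = mex{1,1,1} = 0
G(11) = mex{2,1,1} = 0
G(12) = mex{0,2,2} = 1
G(13) = mex{0,0,0} = 1
G(14) = mex{1,0,0} = 2
G(15) = mex{1,1,1} = 0
G(16) = mex{2,1,1} = 0
G(17) = mex{0,2,2} = 1
G(18) = mex{0,0,0} = 1
G(19) = mex{1,0,0} = 2
G(20) = mex{1,1,1} = 0
G(21) = mex{2,1,1} = 0
G(22) = mex{0,2,2} = 1
G_C(22) = 1.
Combined Grundy value = 2 ⊕ 3 ⊕ 1 = 0.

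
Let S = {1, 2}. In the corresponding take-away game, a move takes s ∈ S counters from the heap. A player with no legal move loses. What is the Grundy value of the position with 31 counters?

1

G(0) = 0
G(1) = mex{0} = 1
G(2) = mex{1,0} = 2
G(3) = mex{2,1} = 0
G(4) = mex{0,2} = 1
G(5) = mex{1,0} = 2
G(6) = mex{2,1} = 0
G(7) = mex{0,2} = 1
G(8) = mex{1,0} = 2
G(9) = mex{2,1} = 0
G(10) = mex{0,2} = 1
G(11) = mex{1,0} = 2
G(12) = mex{2,1} = 0
G(13) = mex{0,2} = 1
G(14) = mex{1,0} = 2
G(15) = mex{2,1} = 0
G(16) = mex{0,2} = 1
G(17) = mex{1,0} = 2
G(18) = mex{2,1} = 0
G(19) = mex{0,2} = 1
G(20) = mex{1,0} = 2
G(21) = mex{2,1} = 0
G(22) = mex{0,2} = 1
G(23) = mex{1,0} = 2
G(24) = mex{2,1} = 0
G(25) = mex{0,2} = 1
G(26) = mex{1,0} = 2
G(27) = mex{2,1} = 0
G(28) = mex{0,2} = 1
G(29) = mex{1,0} = 2
G(30) = mex{2,1} = 0
G(31) = mex{0,2} = 1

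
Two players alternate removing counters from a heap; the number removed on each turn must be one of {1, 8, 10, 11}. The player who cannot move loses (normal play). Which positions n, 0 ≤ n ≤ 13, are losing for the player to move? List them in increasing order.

n :  0  1  2  3  4  5  6  7  8  9 10 11 12 13
G :  0  1  0  1  0  1  0  1  2  0  1  2  3  2
P-positions are exactly the n with G(n) = 0.

0, 2, 4, 6, 9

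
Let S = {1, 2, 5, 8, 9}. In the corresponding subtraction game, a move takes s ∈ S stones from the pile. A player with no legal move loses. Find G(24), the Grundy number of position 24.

G(0) = 0
G(1) = mex{0} = 1
G(2) = mex{1,0} = 2
G(3) = mex{2,1} = 0
G(4) = mex{0,2} = 1
G(5) = mex{1,0,0} = 2
G(6) = mex{2,1,1} = 0
G(7) = mex{0,2,2} = 1
G(8) = mex{1,0,0,0} = 2
G(9) = mex{2,1,1,1,0} = 3
G(10) = mex{3,2,2,2,1} = 0
G(11) = mex{0,3,0,0,2} = 1
G(12) = mex{1,0,1,1,0} = 2
G(13) = mex{2,1,2,2,1} = 0
G(14) = mex{0,2,3,0,2} = 1
G(15) = mex{1,0,0,1,0} = 2
G(16) = mex{2,1,1,2,1} = 0
G(17) = mex{0,2,2,3,2} = 1
G(18) = mex{1,0,0,0,3} = 2
G(19) = mex{2,1,1,1,0} = 3
G(20) = mex{3,2,2,2,1} = 0
G(21) = mex{0,3,0,0,2} = 1
G(22) = mex{1,0,1,1,0} = 2
G(23) = mex{2,1,2,2,1} = 0
G(24) = mex{0,2,3,0,2} = 1

1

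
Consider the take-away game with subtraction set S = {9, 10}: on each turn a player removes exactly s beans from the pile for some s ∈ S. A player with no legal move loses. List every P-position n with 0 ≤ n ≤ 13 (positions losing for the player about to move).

G(0) = 0
G(1) = mex{} = 0
G(2) = mex{} = 0
G(3) = mex{} = 0
G(4) = mex{} = 0
G(5) = mex{} = 0
G(6) = mex{} = 0
G(7) = mex{} = 0
G(8) = mex{} = 0
G(9) = mex{0} = 1
G(10) = mex{0,0} = 1
G(11) = mex{0,0} = 1
G(12) = mex{0,0} = 1
G(13) = mex{0,0} = 1
P-positions are exactly the n with G(n) = 0.

0, 1, 2, 3, 4, 5, 6, 7, 8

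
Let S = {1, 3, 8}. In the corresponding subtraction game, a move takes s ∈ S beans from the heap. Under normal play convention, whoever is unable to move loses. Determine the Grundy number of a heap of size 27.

n :  0  1  2  3  4  5  6  7  8  9 10 11 12 13 14 15 16 17 18 19 20 21 22 23 24 25 26 27
G :  0  1  0  1  0  1  0  1  2  3  2  0  1  0  1  0  1  0  1  2  3  2  0  1  0  1  0  1

1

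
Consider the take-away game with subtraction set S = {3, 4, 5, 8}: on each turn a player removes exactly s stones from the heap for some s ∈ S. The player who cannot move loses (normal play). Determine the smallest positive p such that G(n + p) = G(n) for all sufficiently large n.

G(0) = 0
G(1) = mex{} = 0
G(2) = mex{} = 0
G(3) = mex{0} = 1
G(4) = mex{0,0} = 1
G(5) = mex{0,0,0} = 1
G(6) = mex{1,0,0} = 2
G(7) = mex{1,1,0} = 2
G(8) = mex{1,1,1,0} = 2
G(9) = mex{2,1,1,0} = 3
G(10) = mex{2,2,1,0} = 3
G(11) = mex{2,2,2,1} = 0
G(12) = mex{3,2,2,1} = 0
G(13) = mex{3,3,2,1} = 0
G(14) = mex{0,3,3,2} = 1
G(15) = mex{0,0,3,2} = 1
G(16) = mex{0,0,0,2} = 1
G(17) = mex{1,0,0,3} = 2
G(18) = mex{1,1,0,3} = 2
G(19) = mex{1,1,1,0} = 2
G(20) = mex{2,1,1,0} = 3
G(21) = mex{2,2,1,0} = 3
G(22) = mex{2,2,2,1} = 0
G(23) = mex{3,2,2,1} = 0
G(n+11) = G(n) holds for n = 0,…,7 (a full window of length max(S) = 8), so the sequence is purely periodic with period 11.

11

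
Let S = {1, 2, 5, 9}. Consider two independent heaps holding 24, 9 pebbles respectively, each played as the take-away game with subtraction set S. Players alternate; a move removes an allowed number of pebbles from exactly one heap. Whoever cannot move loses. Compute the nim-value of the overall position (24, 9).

All heaps use S = {1, 2, 5, 9}:
n :  0  1  2  3  4  5  6  7  8  9 10 11 12 13 14 15 16 17 18 19 20 21 22 23 24
G :  0  1  2  0  1  2  0  1  2  3  0  1  2  0  1  2  0  1  2  3  0  1  2  0  1
Heap A: G(24) = 1.
Heap B: G(9) = 3.
Combined Grundy value = 1 ⊕ 3 = 2.

2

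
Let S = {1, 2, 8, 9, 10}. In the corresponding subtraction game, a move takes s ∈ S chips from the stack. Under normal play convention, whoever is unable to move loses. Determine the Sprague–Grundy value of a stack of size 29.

3

G(0) = 0
G(1) = mex{0} = 1
G(2) = mex{1,0} = 2
G(3) = mex{2,1} = 0
G(4) = mex{0,2} = 1
G(5) = mex{1,0} = 2
G(6) = mex{2,1} = 0
G(7) = mex{0,2} = 1
G(8) = mex{1,0,0} = 2
G(9) = mex{2,1,1,0} = 3
G(10) = mex{3,2,2,1,0} = 4
G(11) = mex{4,3,0,2,1} = 5
G(12) = mex{5,4,1,0,2} = 3
G(13) = mex{3,5,2,1,0} = 4
G(14) = mex{4,3,0,2,1} = 5
G(15) = mex{5,4,1,0,2} = 3
G(16) = mex{3,5,2,1,0} = 4
G(17) = mex{4,3,3,2,1} = 0
G(18) = mex{0,4,4,3,2} = 1
G(19) = mex{1,0,5,4,3} = 2
G(20) = mex{2,1,3,5,4} = 0
G(21) = mex{0,2,4,3,5} = 1
G(22) = mex{1,0,5,4,3} = 2
G(23) = mex{2,1,3,5,4} = 0
G(24) = mex{0,2,4,3,5} = 1
G(25) = mex{1,0,0,4,3} = 2
G(26) = mex{2,1,1,0,4} = 3
G(27) = mex{3,2,2,1,0} = 4
G(28) = mex{4,3,0,2,1} = 5
G(29) = mex{5,4,1,0,2} = 3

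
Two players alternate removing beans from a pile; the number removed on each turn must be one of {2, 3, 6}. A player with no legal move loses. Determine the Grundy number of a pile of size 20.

1

G(0) = 0
G(1) = mex{} = 0
G(2) = mex{0} = 1
G(3) = mex{0,0} = 1
G(4) = mex{1,0} = 2
G(5) = mex{1,1} = 0
G(6) = mex{2,1,0} = 3
G(7) = mex{0,2,0} = 1
G(8) = mex{3,0,1} = 2
G(9) = mex{1,3,1} = 0
G(10) = mex{2,1,2} = 0
G(11) = mex{0,2,0} = 1
G(12) = mex{0,0,3} = 1
G(13) = mex{1,0,1} = 2
G(14) = mex{1,1,2} = 0
G(15) = mex{2,1,0} = 3
G(16) = mex{0,2,0} = 1
G(17) = mex{3,0,1} = 2
G(18) = mex{1,3,1} = 0
G(19) = mex{2,1,2} = 0
G(20) = mex{0,2,0} = 1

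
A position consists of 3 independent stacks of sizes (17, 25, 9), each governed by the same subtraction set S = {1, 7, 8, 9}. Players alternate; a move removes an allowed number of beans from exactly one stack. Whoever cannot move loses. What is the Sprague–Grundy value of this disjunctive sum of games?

1

All stacks use S = {1, 7, 8, 9}:
G(0) = 0
G(1) = mex{0} = 1
G(2) = mex{1} = 0
G(3) = mex{0} = 1
G(4) = mex{1} = 0
G(5) = mex{0} = 1
G(6) = mex{1} = 0
G(7) = mex{0,0} = 1
G(8) = mex{1,1,0} = 2
G(9) = mex{2,0,1,0} = 3
G(10) = mex{3,1,0,1} = 2
G(11) = mex{2,0,1,0} = 3
G(12) = mex{3,1,0,1} = 2
G(13) = mex{2,0,1,0} = 3
G(14) = mex{3,1,0,1} = 2
G(15) = mex{2,2,1,0} = 3
G(16) = mex{3,3,2,1} = 0
G(17) = mex{0,2,3,2} = 1
G(18) = mex{1,3,2,3} = 0
G(19) = mex{0,2,3,2} = 1
G(20) = mex{1,3,2,3} = 0
G(21) = mex{0,2,3,2} = 1
G(22) = mex{1,3,2,3} = 0
G(23) = mex{0,0,3,2} = 1
G(24) = mex{1,1,0,3} = 2
G(25) = mex{2,0,1,0} = 3
Stack A: G(17) = 1.
Stack B: G(25) = 3.
Stack C: G(9) = 3.
Combined Grundy value = 1 ⊕ 3 ⊕ 3 = 1.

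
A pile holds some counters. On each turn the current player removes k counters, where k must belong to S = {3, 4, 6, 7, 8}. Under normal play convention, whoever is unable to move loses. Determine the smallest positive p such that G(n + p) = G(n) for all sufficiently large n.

n :  0  1  2  3  4  5  6  7  8  9 10 11 12 13 14 15 16 17 18 19 20 21 22 23
G :  0  0  0  1  1  1  2  2  2  3  3  0  0  0  1  1  1  2  2  2  3  3  0  0
G(n+11) = G(n) holds for n = 0,…,7 (a full window of length max(S) = 8), so the sequence is purely periodic with period 11.

11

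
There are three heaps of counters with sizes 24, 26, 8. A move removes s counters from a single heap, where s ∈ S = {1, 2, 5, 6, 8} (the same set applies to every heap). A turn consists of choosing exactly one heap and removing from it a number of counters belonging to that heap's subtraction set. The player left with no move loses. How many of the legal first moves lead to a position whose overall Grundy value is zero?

All heaps use S = {1, 2, 5, 6, 8}:
n :  0  1  2  3  4  5  6  7  8  9 10 11 12 13 14 15 16 17 18 19 20 21 22 23 24 25 26
G :  0  1  2  0  1  2  3  0  1  2  0  1  2  3  0  1  2  0  1  2  3  0  1  2  0  1  2
Heap A: G(24) = 0.
Heap B: G(26) = 2.
Heap C: G(8) = 1.
Combined Grundy value = 0 ⊕ 2 ⊕ 1 = 3.
A winning move leaves total XOR = 0, i.e. changes one component's Grundy value g to g ⊕ X where X is the current total.
Heap A: need g' = 0⊕3 = 3. Options: 24−1→G=2, 24−2→G=1, 24−5→G=2, 24−6→G=1, 24−8→G=2. Hits: 0.
Heap B: need g' = 2⊕3 = 1. Options: 26−1→G=1, 26−2→G=0, 26−5→G=0, 26−6→G=3, 26−8→G=1. Hits: 2.
Heap C: need g' = 1⊕3 = 2. Options: 8−1→G=0, 8−2→G=3, 8−5→G=0, 8−6→G=2, 8−8→G=0. Hits: 1.

3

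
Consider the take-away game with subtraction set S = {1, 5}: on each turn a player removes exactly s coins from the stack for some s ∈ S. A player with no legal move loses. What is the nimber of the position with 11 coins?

1

G(0) = 0
G(1) = mex{0} = 1
G(2) = mex{1} = 0
G(3) = mex{0} = 1
G(4) = mex{1} = 0
G(5) = mex{0,0} = 1
G(6) = mex{1,1} = 0
G(7) = mex{0,0} = 1
G(8) = mex{1,1} = 0
G(9) = mex{0,0} = 1
G(10) = mex{1,1} = 0
G(11) = mex{0,0} = 1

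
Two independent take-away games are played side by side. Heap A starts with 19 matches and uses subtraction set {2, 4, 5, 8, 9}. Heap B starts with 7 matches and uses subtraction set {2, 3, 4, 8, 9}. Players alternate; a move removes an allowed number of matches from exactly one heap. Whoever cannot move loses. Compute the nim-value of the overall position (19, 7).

Heap A, S = {2, 4, 5, 8, 9}:
G(0) = 0
G(1) = mex{} = 0
G(2) = mex{0} = 1
G(3) = mex{0} = 1
G(4) = mex{1,0} = 2
G(5) = mex{1,0,0} = 2
G(6) = mex{2,1,0} = 3
G(7) = mex{2,1,1} = 0
G(8) = mex{3,2,1,0} = 4
G(9) = mex{0,2,2,0,0} = 1
G(10) = mex{4,3,2,1,0} = 5
G(11) = mex{1,0,3,1,1} = 2
G(12) = mex{5,4,0,2,1} = 3
G(13) = mex{2,1,4,2,2} = 0
G(14) = mex{3,5,1,3,2} = 0
G(15) = mex{0,2,5,0,3} = 1
G(16) = mex{0,3,2,4,0} = 1
G(17) = mex{1,0,3,1,4} = 2
G(18) = mex{1,0,0,5,1} = 2
G(19) = mex{2,1,0,2,5} = 3
G_A(19) = 3.
Heap B, S = {2, 3, 4, 8, 9}:
n : 0 1 2 3 4 5 6 7
G : 0 0 1 1 2 2 0 0
G_B(7) = 0.
Combined Grundy value = 3 ⊕ 0 = 3.

3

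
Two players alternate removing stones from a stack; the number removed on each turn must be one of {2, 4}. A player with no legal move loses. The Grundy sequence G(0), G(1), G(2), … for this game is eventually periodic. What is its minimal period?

6

n :  0  1  2  3  4  5  6  7  8  9 10 11 12 13 14
G :  0  0  1  1  2  2  0  0  1  1  2  2  0  0  1
G(n+6) = G(n) holds for n = 0,…,3 (a full window of length max(S) = 4), so the sequence is purely periodic with period 6.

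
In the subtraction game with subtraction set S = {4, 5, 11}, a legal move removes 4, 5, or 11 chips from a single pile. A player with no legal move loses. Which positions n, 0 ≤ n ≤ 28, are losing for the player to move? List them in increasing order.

G(0) = 0
G(1) = mex{} = 0
G(2) = mex{} = 0
G(3) = mex{} = 0
G(4) = mex{0} = 1
G(5) = mex{0,0} = 1
G(6) = mex{0,0} = 1
G(7) = mex{0,0} = 1
G(8) = mex{1,0} = 2
G(9) = mex{1,1} = 0
G(10) = mex{1,1} = 0
G(11) = mex{1,1,0} = 2
G(12) = mex{2,1,0} = 3
G(13) = mex{0,2,0} = 1
G(14) = mex{0,0,0} = 1
G(15) = mex{2,0,1} = 3
G(16) = mex{3,2,1} = 0
G(17) = mex{1,3,1} = 0
G(18) = mex{1,1,1} = 0
G(19) = mex{3,1,2} = 0
G(20) = mex{0,3,0} = 1
G(21) = mex{0,0,0} = 1
G(22) = mex{0,0,2} = 1
G(23) = mex{0,0,3} = 1
G(24) = mex{1,0,1} = 2
G(25) = mex{1,1,1} = 0
G(26) = mex{1,1,3} = 0
G(27) = mex{1,1,0} = 2
G(28) = mex{2,1,0} = 3
P-positions are exactly the n with G(n) = 0.

0, 1, 2, 3, 9, 10, 16, 17, 18, 19, 25, 26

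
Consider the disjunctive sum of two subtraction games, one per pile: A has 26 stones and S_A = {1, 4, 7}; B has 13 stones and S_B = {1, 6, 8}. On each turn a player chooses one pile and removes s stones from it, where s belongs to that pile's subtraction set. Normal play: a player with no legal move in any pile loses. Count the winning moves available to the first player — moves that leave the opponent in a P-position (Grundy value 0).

1

Pile A, S = {1, 4, 7}:
n :  0  1  2  3  4  5  6  7  8  9 10 11 12 13 14 15 16 17 18 19 20 21 22 23 24 25 26
G :  0  1  0  1  2  0  1  2  0  1  0  1  2  0  1  2  0  1  0  1  2  0  1  2  0  1  0
G_A(26) = 0.
Pile B, S = {1, 6, 8}:
G(0) = 0
G(1) = mex{0} = 1
G(2) = mex{1} = 0
G(3) = mex{0} = 1
G(4) = mex{1} = 0
G(5) = mex{0} = 1
G(6) = mex{1,0} = 2
G(7) = mex{2,1} = 0
G(8) = mex{0,0,0} = 1
G(9) = mex{1,1,1} = 0
G(10) = mex{0,0,0} = 1
G(11) = mex{1,1,1} = 0
G(12) = mex{0,2,0} = 1
G(13) = mex{1,0,1} = 2
G_B(13) = 2.
Combined Grundy value = 0 ⊕ 2 = 2.
A winning move leaves total XOR = 0, i.e. changes one component's Grundy value g to g ⊕ X where X is the current total.
Pile A: need g' = 0⊕2 = 2. Options: 26−1→G=1, 26−4→G=1, 26−7→G=1. Hits: 0.
Pile B: need g' = 2⊕2 = 0. Options: 13−1→G=1, 13−6→G=0, 13−8→G=1. Hits: 1.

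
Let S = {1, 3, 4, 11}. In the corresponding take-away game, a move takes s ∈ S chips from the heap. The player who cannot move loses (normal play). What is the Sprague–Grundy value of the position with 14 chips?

n :  0  1  2  3  4  5  6  7  8  9 10 11 12 13 14
G :  0  1  0  1  2  3  2  0  1  0  1  2  3  2  0

0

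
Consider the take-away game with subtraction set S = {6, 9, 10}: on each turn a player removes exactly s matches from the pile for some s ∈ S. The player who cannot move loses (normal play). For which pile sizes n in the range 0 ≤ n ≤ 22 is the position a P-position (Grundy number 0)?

n :  0  1  2  3  4  5  6  7  8  9 10 11 12 13 14 15 16 17 18 19 20 21 22
G :  0  0  0  0  0  0  1  1  1  1  1  1  2  2  2  2  0  0  0  0  0  0  1
P-positions are exactly the n with G(n) = 0.

0, 1, 2, 3, 4, 5, 16, 17, 18, 19, 20, 21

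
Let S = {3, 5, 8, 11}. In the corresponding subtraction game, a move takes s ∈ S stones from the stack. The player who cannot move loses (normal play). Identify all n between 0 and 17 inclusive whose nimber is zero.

0, 1, 2, 14, 15, 16

G(0) = 0
G(1) = mex{} = 0
G(2) = mex{} = 0
G(3) = mex{0} = 1
G(4) = mex{0} = 1
G(5) = mex{0,0} = 1
G(6) = mex{1,0} = 2
G(7) = mex{1,0} = 2
G(8) = mex{1,1,0} = 2
G(9) = mex{2,1,0} = 3
G(10) = mex{2,1,0} = 3
G(11) = mex{2,2,1,0} = 3
G(12) = mex{3,2,1,0} = 4
G(13) = mex{3,2,1,0} = 4
G(14) = mex{3,3,2,1} = 0
G(15) = mex{4,3,2,1} = 0
G(16) = mex{4,3,2,1} = 0
G(17) = mex{0,4,3,2} = 1
P-positions are exactly the n with G(n) = 0.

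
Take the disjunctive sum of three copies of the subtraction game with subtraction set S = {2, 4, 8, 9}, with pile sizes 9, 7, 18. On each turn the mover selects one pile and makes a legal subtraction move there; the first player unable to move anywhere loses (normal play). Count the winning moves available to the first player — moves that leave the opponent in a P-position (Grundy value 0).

All piles use S = {2, 4, 8, 9}:
n :  0  1  2  3  4  5  6  7  8  9 10 11 12 13 14 15 16 17 18
G :  0  0  1  1  2  2  0  0  1  1  2  2  0  0  1  1  2  2  0
Pile A: G(9) = 1.
Pile B: G(7) = 0.
Pile C: G(18) = 0.
Combined Grundy value = 1 ⊕ 0 ⊕ 0 = 1.
A winning move leaves total XOR = 0, i.e. changes one component's Grundy value g to g ⊕ X where X is the current total.
Pile A: need g' = 1⊕1 = 0. Options: 9−2→G=0, 9−4→G=2, 9−8→G=0, 9−9→G=0. Hits: 3.
Pile B: need g' = 0⊕1 = 1. Options: 7−2→G=2, 7−4→G=1. Hits: 1.
Pile C: need g' = 0⊕1 = 1. Options: 18−2→G=2, 18−4→G=1, 18−8→G=2, 18−9→G=1. Hits: 2.

6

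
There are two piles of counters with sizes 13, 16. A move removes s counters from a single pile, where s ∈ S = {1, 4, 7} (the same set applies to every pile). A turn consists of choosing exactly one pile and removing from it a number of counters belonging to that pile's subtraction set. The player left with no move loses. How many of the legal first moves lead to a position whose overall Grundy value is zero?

0

All piles use S = {1, 4, 7}:
G(0) = 0
G(1) = mex{0} = 1
G(2) = mex{1} = 0
G(3) = mex{0} = 1
G(4) = mex{1,0} = 2
G(5) = mex{2,1} = 0
G(6) = mex{0,0} = 1
G(7) = mex{1,1,0} = 2
G(8) = mex{2,2,1} = 0
G(9) = mex{0,0,0} = 1
G(10) = mex{1,1,1} = 0
G(11) = mex{0,2,2} = 1
G(12) = mex{1,0,0} = 2
G(13) = mex{2,1,1} = 0
G(14) = mex{0,0,2} = 1
G(15) = mex{1,1,0} = 2
G(16) = mex{2,2,1} = 0
Pile A: G(13) = 0.
Pile B: G(16) = 0.
Combined Grundy value = 0 ⊕ 0 = 0.
A winning move leaves total XOR = 0, i.e. changes one component's Grundy value g to g ⊕ X where X is the current total.
Pile A: target g' = 0⊕0 = 0, but every legal move changes the Grundy value (mex property), so 0 moves.
Pile B: target g' = 0⊕0 = 0, but every legal move changes the Grundy value (mex property), so 0 moves.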